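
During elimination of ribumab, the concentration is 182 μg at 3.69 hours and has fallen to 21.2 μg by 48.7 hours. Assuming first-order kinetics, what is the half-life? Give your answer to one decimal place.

14.5 hours

Over Δt = 48.7 − 3.69 = 45.01 hours, the level fell by a factor of 182/21.2 ≈ 8.5849.
n = log₂(8.5849) ≈ 3.1018 half-lives, so t½ = 45.01/3.1018 ≈ 14.511 hours.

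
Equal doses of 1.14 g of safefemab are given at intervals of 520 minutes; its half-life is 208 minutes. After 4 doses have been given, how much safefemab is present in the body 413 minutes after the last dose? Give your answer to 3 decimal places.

0.349 g

The 4 doses were given 1973, 1453, 933, 413 minutes ago.
Total = 1.14·(1/2)^(1973/208) + 1.14·(1/2)^(1453/208) + 1.14·(1/2)^(933/208) + 1.14·(1/2)^(413/208)
      = 0.0015902 + 0.0089957 + 0.050888 + 0.28786 ≈ 0.34934 g.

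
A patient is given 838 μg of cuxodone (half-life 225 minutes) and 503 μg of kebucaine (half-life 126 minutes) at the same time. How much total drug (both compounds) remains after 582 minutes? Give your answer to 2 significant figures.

160 μg

cuxodone: 838 × (1/2)^(582/225) = 838 × (1/2)^2.5867 ≈ 139.5 μg.
kebucaine: 503 × (1/2)^(582/126) = 503 × (1/2)^4.619 ≈ 20.469 μg.
Total = 139.5 + 20.469 ≈ 159.97 μg.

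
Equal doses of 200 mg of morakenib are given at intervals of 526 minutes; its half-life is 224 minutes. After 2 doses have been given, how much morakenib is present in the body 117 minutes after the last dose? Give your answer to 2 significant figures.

170 mg

The 2 doses were given 643, 117 minutes ago.
Total = 200·(1/2)^(643/224) + 200·(1/2)^(117/224)
      = 27.347 + 139.25 ≈ 166.6 mg.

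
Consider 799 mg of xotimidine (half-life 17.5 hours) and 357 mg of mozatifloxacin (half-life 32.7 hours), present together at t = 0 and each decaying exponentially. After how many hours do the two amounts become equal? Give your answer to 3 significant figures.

Set 799·(1/2)^(t/17.5) = 357·(1/2)^(t/32.7).
Taking log₂: log₂(799/357) = t·(1/17.5 − 1/32.7).
log₂(2.2381) = 1.1623; 1/17.5 − 1/32.7 = 0.026562.
t = 1.1623 / 0.026562 ≈ 43.757 hours.

43.8 hours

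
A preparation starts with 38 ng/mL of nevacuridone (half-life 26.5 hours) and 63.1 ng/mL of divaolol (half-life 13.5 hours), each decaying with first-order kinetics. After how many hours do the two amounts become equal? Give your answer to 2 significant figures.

20 hours

Set 38·(1/2)^(t/26.5) = 63.1·(1/2)^(t/13.5).
Taking log₂: log₂(38/63.1) = t·(1/26.5 − 1/13.5).
log₂(0.60222) = -0.73164; 1/26.5 − 1/13.5 = -0.036338.
t = -0.73164 / -0.036338 ≈ 20.134 hours.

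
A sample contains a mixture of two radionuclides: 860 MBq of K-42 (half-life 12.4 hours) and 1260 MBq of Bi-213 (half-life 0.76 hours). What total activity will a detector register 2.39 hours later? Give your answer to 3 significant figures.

895 MBq

K-42: 860 × (1/2)^(2.39/12.4) = 860 × (1/2)^0.19274 ≈ 752.45 MBq.
Bi-213: 1260 × (1/2)^(2.39/0.76) = 1260 × (1/2)^3.1447 ≈ 142.47 MBq.
Total = 752.45 + 142.47 ≈ 894.92 MBq.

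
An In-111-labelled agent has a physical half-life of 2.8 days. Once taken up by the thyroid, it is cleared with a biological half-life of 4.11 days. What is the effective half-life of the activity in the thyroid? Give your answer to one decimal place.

1.7 days

1/t_eff = 1/t_phys + 1/t_biol = 1/2.8 + 1/4.11 = 0.60045 per day.
t_eff = 2.8 × 4.11 / (2.8 + 4.11) ≈ 1.6654 days.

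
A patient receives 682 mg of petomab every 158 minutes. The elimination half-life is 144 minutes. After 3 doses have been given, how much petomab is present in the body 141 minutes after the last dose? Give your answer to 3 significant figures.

583 mg

The 3 doses were given 457, 299, 141 minutes ago.
Total = 682·(1/2)^(457/144) + 682·(1/2)^(299/144) + 682·(1/2)^(141/144)
      = 75.584 + 161.71 + 345.96 ≈ 583.25 mg.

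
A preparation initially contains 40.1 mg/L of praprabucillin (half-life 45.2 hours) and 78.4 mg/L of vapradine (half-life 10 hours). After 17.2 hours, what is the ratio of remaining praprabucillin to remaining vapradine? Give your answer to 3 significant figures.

praprabucillin: 40.1 × (1/2)^(17.2/45.2) = 40.1 × (1/2)^0.38053 ≈ 30.803 mg/L.
vapradine: 78.4 × (1/2)^(17.2/10) = 78.4 × (1/2)^1.72 ≈ 23.798 mg/L.
Ratio ≈ 30.803 / 23.798 ≈ 1.2943.

1.29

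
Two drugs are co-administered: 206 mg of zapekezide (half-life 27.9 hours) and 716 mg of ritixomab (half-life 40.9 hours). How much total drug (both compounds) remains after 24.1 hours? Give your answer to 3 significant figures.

zapekezide: 206 × (1/2)^(24.1/27.9) = 206 × (1/2)^0.8638 ≈ 113.2 mg.
ritixomab: 716 × (1/2)^(24.1/40.9) = 716 × (1/2)^0.58924 ≈ 475.92 mg.
Total = 113.2 + 475.92 ≈ 589.12 mg.

589 mg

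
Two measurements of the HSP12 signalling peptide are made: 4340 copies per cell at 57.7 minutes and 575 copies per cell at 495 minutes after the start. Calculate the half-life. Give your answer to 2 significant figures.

Over Δt = 495 − 57.7 = 437.3 minutes, the level fell by a factor of 4340/575 ≈ 7.5478.
n = log₂(7.5478) ≈ 2.9161 half-lives, so t½ = 437.3/2.9161 ≈ 149.96 minutes.

150 minutes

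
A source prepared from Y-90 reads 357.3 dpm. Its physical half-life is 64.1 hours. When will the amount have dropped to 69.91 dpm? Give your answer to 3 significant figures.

Fraction remaining = 69.91/357.3 ≈ 0.19566.
n = log₂(357.3/69.91) = ln(5.1109)/ln 2 ≈ 2.3536 half-lives.
t = n × t½ = 2.3536 × 64.1 ≈ 150.86 hours.

151 hours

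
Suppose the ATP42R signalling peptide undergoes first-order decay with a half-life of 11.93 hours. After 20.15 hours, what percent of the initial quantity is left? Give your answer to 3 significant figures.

n = 20.15/11.93 ≈ 1.689 half-lives.
Fraction remaining = (1/2)^1.689 ≈ 0.31014, i.e. 31.014%.

31.0%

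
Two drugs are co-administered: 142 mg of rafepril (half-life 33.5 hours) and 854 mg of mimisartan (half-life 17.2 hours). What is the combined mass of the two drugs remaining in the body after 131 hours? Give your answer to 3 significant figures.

rafepril: 142 × (1/2)^(131/33.5) = 142 × (1/2)^3.9104 ≈ 9.4434 mg.
mimisartan: 854 × (1/2)^(131/17.2) = 854 × (1/2)^7.6163 ≈ 4.3524 mg.
Total = 9.4434 + 4.3524 ≈ 13.796 mg.

13.8 mg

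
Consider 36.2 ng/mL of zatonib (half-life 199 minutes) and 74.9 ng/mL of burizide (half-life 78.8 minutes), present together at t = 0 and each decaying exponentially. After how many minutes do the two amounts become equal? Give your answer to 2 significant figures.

140 minutes

Set 36.2·(1/2)^(t/199) = 74.9·(1/2)^(t/78.8).
Taking log₂: log₂(36.2/74.9) = t·(1/199 − 1/78.8).
log₂(0.48331) = -1.049; 1/199 − 1/78.8 = -0.0076652.
t = -1.049 / -0.0076652 ≈ 136.85 minutes.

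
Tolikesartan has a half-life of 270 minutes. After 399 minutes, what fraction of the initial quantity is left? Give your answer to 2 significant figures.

0.36

n = 399/270 ≈ 1.4778 half-lives.
Fraction remaining = (1/2)^1.4778 ≈ 0.35904.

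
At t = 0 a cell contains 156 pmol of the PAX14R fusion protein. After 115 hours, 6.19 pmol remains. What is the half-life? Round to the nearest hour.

A/A₀ = 6.19/156 ≈ 0.039679.
n = log₂(25.202) ≈ 4.6555 half-lives elapsed in 115 hours.
t½ = 115/4.6555 ≈ 24.702 hours.

25 hours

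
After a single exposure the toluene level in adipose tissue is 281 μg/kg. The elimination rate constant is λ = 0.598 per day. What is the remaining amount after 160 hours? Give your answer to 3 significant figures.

t½ = ln 2 / λ = 0.69315 / 0.598 ≈ 1.1591 days.
Convert the elapsed time: 160 hours = 6.66667 days.
Number of half-lives: n = 6.66667/1.1591 ≈ 5.7515.
Remaining = 281 × (1/2)^5.7515 = 281 × 0.018561 ≈ 5.2158 μg/kg.

5.22 μg/kg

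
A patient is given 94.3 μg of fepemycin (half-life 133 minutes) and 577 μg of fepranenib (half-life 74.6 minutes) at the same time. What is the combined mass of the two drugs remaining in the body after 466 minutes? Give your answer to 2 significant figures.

16 μg

fepemycin: 94.3 × (1/2)^(466/133) = 94.3 × (1/2)^3.5038 ≈ 8.3133 μg.
fepranenib: 577 × (1/2)^(466/74.6) = 577 × (1/2)^6.2466 ≈ 7.5988 μg.
Total = 8.3133 + 7.5988 ≈ 15.912 μg.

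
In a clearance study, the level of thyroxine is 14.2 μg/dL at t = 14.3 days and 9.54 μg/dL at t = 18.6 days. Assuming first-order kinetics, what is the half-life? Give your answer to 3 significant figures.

7.49 days

Over Δt = 18.6 − 14.3 = 4.3 days, the level fell by a factor of 14.2/9.54 ≈ 1.4885.
n = log₂(1.4885) ≈ 0.57383 half-lives, so t½ = 4.3/0.57383 ≈ 7.4935 days.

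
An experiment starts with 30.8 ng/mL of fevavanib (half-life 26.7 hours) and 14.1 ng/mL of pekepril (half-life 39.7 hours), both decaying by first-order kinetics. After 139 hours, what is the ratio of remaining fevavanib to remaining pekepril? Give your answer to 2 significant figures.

fevavanib: 30.8 × (1/2)^(139/26.7) = 30.8 × (1/2)^5.206 ≈ 0.83443 ng/mL.
pekepril: 14.1 × (1/2)^(139/39.7) = 14.1 × (1/2)^3.5013 ≈ 1.2452 ng/mL.
Ratio ≈ 0.83443 / 1.2452 ≈ 0.67012.

0.67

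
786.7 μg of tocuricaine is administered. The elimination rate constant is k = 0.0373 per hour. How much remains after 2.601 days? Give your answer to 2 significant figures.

t½ = ln 2 / k = 0.69315 / 0.0373 ≈ 18.583 hours.
Convert the elapsed time: 2.601 days = 62.424 hours.
Number of half-lives: n = 62.424/18.583 ≈ 3.3592.
Remaining = 786.7 × (1/2)^3.3592 = 786.7 × 0.09745 ≈ 76.664 μg.

77 μg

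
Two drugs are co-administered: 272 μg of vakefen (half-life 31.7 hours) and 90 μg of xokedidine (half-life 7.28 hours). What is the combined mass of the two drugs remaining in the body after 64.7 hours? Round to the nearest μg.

vakefen: 272 × (1/2)^(64.7/31.7) = 272 × (1/2)^2.041 ≈ 66.094 μg.
xokedidine: 90 × (1/2)^(64.7/7.28) = 90 × (1/2)^8.8874 ≈ 0.19006 μg.
Total = 66.094 + 0.19006 ≈ 66.284 μg.

66 μg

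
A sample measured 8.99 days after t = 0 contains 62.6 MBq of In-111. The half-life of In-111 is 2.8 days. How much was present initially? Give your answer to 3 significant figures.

580 MBq

Number of half-lives elapsed: n = 8.99/2.8 ≈ 3.2107.
A₀ = A × 2^n = 62.6 × 2^3.2107 = 62.6 × 9.2581 ≈ 579.56 MBq.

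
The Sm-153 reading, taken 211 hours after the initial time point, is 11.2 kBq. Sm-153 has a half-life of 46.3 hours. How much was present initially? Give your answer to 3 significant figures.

Number of half-lives elapsed: n = 211/46.3 ≈ 4.5572.
A₀ = A × 2^n = 11.2 × 2^4.5572 = 11.2 × 23.543 ≈ 263.68 kBq.

264 kBq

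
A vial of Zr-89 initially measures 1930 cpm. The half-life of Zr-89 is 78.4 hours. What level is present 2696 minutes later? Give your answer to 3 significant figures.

Convert the elapsed time: 2696 minutes = 44.9333 hours.
Number of half-lives: n = 44.9333/78.4 ≈ 0.57313.
Remaining = 1930 × (1/2)^0.57313 = 1930 × 0.67216 ≈ 1297.3 cpm.

1300 cpm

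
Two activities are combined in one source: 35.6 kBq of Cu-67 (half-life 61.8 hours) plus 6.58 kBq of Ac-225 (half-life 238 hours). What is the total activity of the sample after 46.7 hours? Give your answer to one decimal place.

Cu-67: 35.6 × (1/2)^(46.7/61.8) = 35.6 × (1/2)^0.75566 ≈ 21.085 kBq.
Ac-225: 6.58 × (1/2)^(46.7/238) = 6.58 × (1/2)^0.19622 ≈ 5.7433 kBq.
Total = 21.085 + 5.7433 ≈ 26.828 kBq.

26.8 kBq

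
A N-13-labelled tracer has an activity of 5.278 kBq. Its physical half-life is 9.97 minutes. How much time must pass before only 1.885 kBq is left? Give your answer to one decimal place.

14.8 minutes

Fraction remaining = 1.885/5.278 ≈ 0.35714.
n = log₂(5.278/1.885) = ln(2.8)/ln 2 ≈ 1.4854 half-lives.
t = n × t½ = 1.4854 × 9.97 ≈ 14.81 minutes.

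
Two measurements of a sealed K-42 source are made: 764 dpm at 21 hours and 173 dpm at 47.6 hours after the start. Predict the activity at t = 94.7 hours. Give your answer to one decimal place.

12.5 dpm

Over Δt = 47.6 − 21 = 26.6 hours, the level fell by a factor of 764/173 ≈ 4.4162.
n = log₂(4.4162) ≈ 2.1428 half-lives, so t½ = 26.6/2.1428 ≈ 12.414 hours.
From t = 47.6 to t = 94.7: 173 × (1/2)^((94.7−47.6)/12.414) ≈ 12.47 dpm.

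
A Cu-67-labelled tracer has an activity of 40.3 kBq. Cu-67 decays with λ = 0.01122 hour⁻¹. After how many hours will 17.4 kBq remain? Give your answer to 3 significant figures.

t½ = ln 2 / λ = 0.69315 / 0.01122 ≈ 61.778 hours.
Fraction remaining = 17.4/40.3 ≈ 0.43176.
n = log₂(40.3/17.4) = ln(2.3161)/ln 2 ≈ 1.2117 half-lives.
t = n × t½ = 1.2117 × 61.778 ≈ 74.856 hours.

74.9 hours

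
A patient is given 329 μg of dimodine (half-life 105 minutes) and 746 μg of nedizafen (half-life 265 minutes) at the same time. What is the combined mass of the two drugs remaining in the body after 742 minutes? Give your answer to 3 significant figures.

110 μg

dimodine: 329 × (1/2)^(742/105) = 329 × (1/2)^7.0667 ≈ 2.4542 μg.
nedizafen: 746 × (1/2)^(742/265) = 746 × (1/2)^2.8 ≈ 107.12 μg.
Total = 2.4542 + 107.12 ≈ 109.57 μg.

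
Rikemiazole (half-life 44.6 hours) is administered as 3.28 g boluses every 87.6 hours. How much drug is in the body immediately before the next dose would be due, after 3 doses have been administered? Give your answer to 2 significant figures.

1.1 g

The 3 doses were given 262.8, 175.2, 87.6 hours ago.
Total = 3.28·(1/2)^(262.8/44.6) + 3.28·(1/2)^(175.2/44.6) + 3.28·(1/2)^(87.6/44.6)
      = 0.055219 + 0.21545 + 0.84065 ≈ 1.1113 g.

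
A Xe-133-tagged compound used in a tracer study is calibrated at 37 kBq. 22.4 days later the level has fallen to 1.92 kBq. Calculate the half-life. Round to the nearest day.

5 days

A/A₀ = 1.92/37 ≈ 0.051892.
n = log₂(19.271) ≈ 4.2683 half-lives elapsed in 22.4 days.
t½ = 22.4/4.2683 ≈ 5.2479 days.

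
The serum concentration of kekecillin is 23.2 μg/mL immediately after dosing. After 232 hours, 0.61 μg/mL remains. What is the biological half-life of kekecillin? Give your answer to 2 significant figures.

A/A₀ = 0.61/23.2 ≈ 0.026293.
n = log₂(38.033) ≈ 5.2492 half-lives elapsed in 232 hours.
t½ = 232/5.2492 ≈ 44.197 hours.

44 hours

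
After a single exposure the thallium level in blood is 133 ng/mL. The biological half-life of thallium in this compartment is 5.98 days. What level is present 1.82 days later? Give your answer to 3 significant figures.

108 ng/mL

Number of half-lives: n = 1.82/5.98 ≈ 0.30435.
Remaining = 133 × (1/2)^0.30435 = 133 × 0.80981 ≈ 107.7 ng/mL.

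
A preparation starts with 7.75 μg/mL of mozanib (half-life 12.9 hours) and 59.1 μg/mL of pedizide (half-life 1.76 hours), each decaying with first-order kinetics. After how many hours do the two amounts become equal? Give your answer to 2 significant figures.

6.0 hours

Set 7.75·(1/2)^(t/12.9) = 59.1·(1/2)^(t/1.76).
Taking log₂: log₂(7.75/59.1) = t·(1/12.9 − 1/1.76).
log₂(0.13113) = -2.9309; 1/12.9 − 1/1.76 = -0.49066.
t = -2.9309 / -0.49066 ≈ 5.9733 hours.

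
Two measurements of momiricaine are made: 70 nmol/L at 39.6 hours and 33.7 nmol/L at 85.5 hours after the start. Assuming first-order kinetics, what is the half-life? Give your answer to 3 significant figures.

43.5 hours

Over Δt = 85.5 − 39.6 = 45.9 hours, the level fell by a factor of 70/33.7 ≈ 2.0772.
n = log₂(2.0772) ≈ 1.0546 half-lives, so t½ = 45.9/1.0546 ≈ 43.523 hours.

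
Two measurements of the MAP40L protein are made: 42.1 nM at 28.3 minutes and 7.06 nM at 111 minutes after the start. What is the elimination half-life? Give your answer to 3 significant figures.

32.1 minutes

Over Δt = 111 − 28.3 = 82.7 minutes, the level fell by a factor of 42.1/7.06 ≈ 5.9632.
n = log₂(5.9632) ≈ 2.5761 half-lives, so t½ = 82.7/2.5761 ≈ 32.103 minutes.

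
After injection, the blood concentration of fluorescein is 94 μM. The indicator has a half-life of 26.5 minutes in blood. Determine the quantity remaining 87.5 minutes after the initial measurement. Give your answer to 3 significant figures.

9.53 μM

Number of half-lives: n = 87.5/26.5 ≈ 3.3019.
Remaining = 94 × (1/2)^3.3019 = 94 × 0.1014 ≈ 9.5315 μM.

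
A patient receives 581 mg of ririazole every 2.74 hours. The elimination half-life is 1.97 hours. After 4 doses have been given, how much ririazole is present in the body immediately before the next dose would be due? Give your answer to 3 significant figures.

The 4 doses were given 10.96, 8.22, 5.48, 2.74 hours ago.
Total = 581·(1/2)^(10.96/1.97) + 581·(1/2)^(8.22/1.97) + 581·(1/2)^(5.48/1.97) + 581·(1/2)^(2.74/1.97)
      = 12.286 + 32.218 + 84.488 + 221.56 ≈ 350.55 mg.

351 mg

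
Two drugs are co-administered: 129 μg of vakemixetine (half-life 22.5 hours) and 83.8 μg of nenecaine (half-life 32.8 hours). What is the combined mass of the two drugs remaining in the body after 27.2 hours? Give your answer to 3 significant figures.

vakemixetine: 129 × (1/2)^(27.2/22.5) = 129 × (1/2)^1.2089 ≈ 55.806 μg.
nenecaine: 83.8 × (1/2)^(27.2/32.8) = 83.8 × (1/2)^0.82927 ≈ 47.164 μg.
Total = 55.806 + 47.164 ≈ 102.97 μg.

103 μg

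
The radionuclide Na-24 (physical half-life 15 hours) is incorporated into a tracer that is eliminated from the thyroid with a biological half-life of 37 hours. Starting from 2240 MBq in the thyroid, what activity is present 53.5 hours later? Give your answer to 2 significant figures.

1/t_eff = 1/t_phys + 1/t_biol = 1/15 + 1/37 = 0.093694 per hour.
t_eff = 15 × 37 / (15 + 37) ≈ 10.673 hours.
Remaining = 2240 × (1/2)^(53.5/10.673) = 2240 × (1/2)^5.0126 ≈ 69.391 MBq.

69 MBq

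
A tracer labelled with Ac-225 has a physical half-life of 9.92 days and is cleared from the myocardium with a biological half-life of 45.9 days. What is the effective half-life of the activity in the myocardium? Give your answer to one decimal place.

1/t_eff = 1/t_phys + 1/t_biol = 1/9.92 + 1/45.9 = 0.12259 per day.
t_eff = 9.92 × 45.9 / (9.92 + 45.9) ≈ 8.1571 days.

8.2 days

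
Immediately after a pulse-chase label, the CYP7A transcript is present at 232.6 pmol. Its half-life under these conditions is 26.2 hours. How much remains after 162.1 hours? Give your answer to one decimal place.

Number of half-lives: n = 162.1/26.2 ≈ 6.187.
Remaining = 232.6 × (1/2)^6.187 = 232.6 × 0.013725 ≈ 3.1925 pmol.

3.2 pmol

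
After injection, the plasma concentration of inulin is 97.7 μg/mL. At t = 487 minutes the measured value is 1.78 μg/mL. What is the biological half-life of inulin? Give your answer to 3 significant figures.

A/A₀ = 1.78/97.7 ≈ 0.018219.
n = log₂(54.888) ≈ 5.7784 half-lives elapsed in 487 minutes.
t½ = 487/5.7784 ≈ 84.279 minutes.

84.3 minutes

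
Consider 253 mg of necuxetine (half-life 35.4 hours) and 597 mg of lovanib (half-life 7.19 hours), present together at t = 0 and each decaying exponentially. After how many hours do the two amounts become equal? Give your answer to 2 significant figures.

11 hours

Set 253·(1/2)^(t/35.4) = 597·(1/2)^(t/7.19).
Taking log₂: log₂(253/597) = t·(1/35.4 − 1/7.19).
log₂(0.42379) = -1.2386; 1/35.4 − 1/7.19 = -0.11083.
t = -1.2386 / -0.11083 ≈ 11.175 hours.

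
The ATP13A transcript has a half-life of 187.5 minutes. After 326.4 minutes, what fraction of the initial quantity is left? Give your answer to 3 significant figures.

n = 326.4/187.5 ≈ 1.7408 half-lives.
Fraction remaining = (1/2)^1.7408 ≈ 0.2992.

0.299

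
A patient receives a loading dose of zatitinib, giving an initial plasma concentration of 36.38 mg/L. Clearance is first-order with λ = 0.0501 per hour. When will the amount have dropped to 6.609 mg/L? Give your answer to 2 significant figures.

34 hours

t½ = ln 2 / λ = 0.69315 / 0.0501 ≈ 13.835 hours.
Fraction remaining = 6.609/36.38 ≈ 0.18167.
n = log₂(36.38/6.609) = ln(5.5046)/ln 2 ≈ 2.4606 half-lives.
t = n × t½ = 2.4606 × 13.835 ≈ 34.044 hours.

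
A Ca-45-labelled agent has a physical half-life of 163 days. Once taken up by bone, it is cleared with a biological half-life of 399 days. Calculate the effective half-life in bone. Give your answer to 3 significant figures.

116 days

1/t_eff = 1/t_phys + 1/t_biol = 1/163 + 1/399 = 0.0086412 per day.
t_eff = 163 × 399 / (163 + 399) ≈ 115.72 days.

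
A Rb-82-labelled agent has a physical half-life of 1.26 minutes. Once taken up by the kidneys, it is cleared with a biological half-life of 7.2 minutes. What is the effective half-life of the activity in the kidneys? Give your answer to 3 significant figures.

1.07 minutes

1/t_eff = 1/t_phys + 1/t_biol = 1/1.26 + 1/7.2 = 0.93254 per minute.
t_eff = 1.26 × 7.2 / (1.26 + 7.2) ≈ 1.0723 minutes.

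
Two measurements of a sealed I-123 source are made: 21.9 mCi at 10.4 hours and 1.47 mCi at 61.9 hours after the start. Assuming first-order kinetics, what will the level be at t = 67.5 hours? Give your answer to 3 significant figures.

Over Δt = 61.9 − 10.4 = 51.5 hours, the level fell by a factor of 21.9/1.47 ≈ 14.898.
n = log₂(14.898) ≈ 3.897 half-lives, so t½ = 51.5/3.897 ≈ 13.215 hours.
From t = 61.9 to t = 67.5: 1.47 × (1/2)^((67.5−61.9)/13.215) ≈ 1.0959 mCi.

1.10 mCi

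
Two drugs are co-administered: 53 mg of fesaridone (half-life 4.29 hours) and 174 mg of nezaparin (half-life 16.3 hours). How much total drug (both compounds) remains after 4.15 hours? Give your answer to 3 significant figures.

fesaridone: 53 × (1/2)^(4.15/4.29) = 53 × (1/2)^0.96737 ≈ 27.106 mg.
nezaparin: 174 × (1/2)^(4.15/16.3) = 174 × (1/2)^0.2546 ≈ 145.85 mg.
Total = 27.106 + 145.85 ≈ 172.96 mg.

173 mg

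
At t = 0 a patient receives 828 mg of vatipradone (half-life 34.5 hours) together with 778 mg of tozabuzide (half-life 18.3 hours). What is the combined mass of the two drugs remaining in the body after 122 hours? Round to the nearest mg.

vatipradone: 828 × (1/2)^(122/34.5) = 828 × (1/2)^3.5362 ≈ 71.37 mg.
tozabuzide: 778 × (1/2)^(122/18.3) = 778 × (1/2)^6.6667 ≈ 7.658 mg.
Total = 71.37 + 7.658 ≈ 79.028 mg.

79 mg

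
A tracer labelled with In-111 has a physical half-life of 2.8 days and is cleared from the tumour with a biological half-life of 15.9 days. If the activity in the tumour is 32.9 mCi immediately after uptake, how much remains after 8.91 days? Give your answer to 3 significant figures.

2.46 mCi

1/t_eff = 1/t_phys + 1/t_biol = 1/2.8 + 1/15.9 = 0.42004 per day.
t_eff = 2.8 × 15.9 / (2.8 + 15.9) ≈ 2.3807 days.
Remaining = 32.9 × (1/2)^(8.91/2.3807) = 32.9 × (1/2)^3.7425 ≈ 2.458 mCi.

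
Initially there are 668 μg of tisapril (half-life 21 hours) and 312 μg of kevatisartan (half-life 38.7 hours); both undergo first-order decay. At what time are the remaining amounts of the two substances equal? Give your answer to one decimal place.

Set 668·(1/2)^(t/21) = 312·(1/2)^(t/38.7).
Taking log₂: log₂(668/312) = t·(1/21 − 1/38.7).
log₂(2.141) = 1.0983; 1/21 − 1/38.7 = 0.021779.
t = 1.0983 / 0.021779 ≈ 50.429 hours.

50.4 hours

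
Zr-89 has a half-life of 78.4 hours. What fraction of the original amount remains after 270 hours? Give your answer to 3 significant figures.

n = 270/78.4 ≈ 3.4439 half-lives.
Fraction remaining = (1/2)^3.4439 ≈ 0.091895.

0.0919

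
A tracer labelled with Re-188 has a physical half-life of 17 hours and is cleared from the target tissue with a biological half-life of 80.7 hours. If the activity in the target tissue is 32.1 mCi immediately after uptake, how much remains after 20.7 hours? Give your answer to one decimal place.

11.6 mCi

1/t_eff = 1/t_phys + 1/t_biol = 1/17 + 1/80.7 = 0.071215 per hour.
t_eff = 17 × 80.7 / (17 + 80.7) ≈ 14.042 hours.
Remaining = 32.1 × (1/2)^(20.7/14.042) = 32.1 × (1/2)^1.4742 ≈ 11.554 mCi.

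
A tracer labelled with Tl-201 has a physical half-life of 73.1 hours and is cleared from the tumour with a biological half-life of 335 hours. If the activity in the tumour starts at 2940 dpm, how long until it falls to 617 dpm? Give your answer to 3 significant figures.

1/t_eff = 1/t_phys + 1/t_biol = 1/73.1 + 1/335 = 0.016665 per hour.
t_eff = 73.1 × 335 / (73.1 + 335) ≈ 60.006 hours.
n = log₂(2940/617) ≈ 2.2525; t = 2.2525 × 60.006 ≈ 135.16 hours.

135 hours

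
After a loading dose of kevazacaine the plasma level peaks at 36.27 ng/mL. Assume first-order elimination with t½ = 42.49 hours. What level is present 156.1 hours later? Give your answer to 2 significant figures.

Number of half-lives: n = 156.1/42.49 ≈ 3.6738.
Remaining = 36.27 × (1/2)^3.6738 = 36.27 × 0.078356 ≈ 2.842 ng/mL.

2.8 ng/mL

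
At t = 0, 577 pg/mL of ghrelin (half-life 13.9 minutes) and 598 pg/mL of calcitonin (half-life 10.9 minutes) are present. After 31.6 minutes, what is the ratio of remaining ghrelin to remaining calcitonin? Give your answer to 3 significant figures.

ghrelin: 577 × (1/2)^(31.6/13.9) = 577 × (1/2)^2.2734 ≈ 119.35 pg/mL.
calcitonin: 598 × (1/2)^(31.6/10.9) = 598 × (1/2)^2.8991 ≈ 80.166 pg/mL.
Ratio ≈ 119.35 / 80.166 ≈ 1.4888.

1.49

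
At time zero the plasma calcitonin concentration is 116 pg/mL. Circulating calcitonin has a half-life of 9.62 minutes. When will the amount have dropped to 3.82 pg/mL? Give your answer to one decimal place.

47.4 minutes

Fraction remaining = 3.82/116 ≈ 0.032931.
n = log₂(116/3.82) = ln(30.366)/ln 2 ≈ 4.9244 half-lives.
t = n × t½ = 4.9244 × 9.62 ≈ 47.373 minutes.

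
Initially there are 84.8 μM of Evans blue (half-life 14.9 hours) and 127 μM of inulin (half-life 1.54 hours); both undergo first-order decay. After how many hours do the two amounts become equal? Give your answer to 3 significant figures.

1.00 hours

Set 84.8·(1/2)^(t/14.9) = 127·(1/2)^(t/1.54).
Taking log₂: log₂(84.8/127) = t·(1/14.9 − 1/1.54).
log₂(0.66772) = -0.58269; 1/14.9 − 1/1.54 = -0.58224.
t = -0.58269 / -0.58224 ≈ 1.0008 hours.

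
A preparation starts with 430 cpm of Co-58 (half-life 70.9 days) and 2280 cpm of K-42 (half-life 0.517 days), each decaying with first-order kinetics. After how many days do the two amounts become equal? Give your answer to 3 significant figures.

1.25 days

Set 430·(1/2)^(t/70.9) = 2280·(1/2)^(t/0.517).
Taking log₂: log₂(430/2280) = t·(1/70.9 − 1/0.517).
log₂(0.1886) = -2.4066; 1/70.9 − 1/0.517 = -1.9201.
t = -2.4066 / -1.9201 ≈ 1.2534 days.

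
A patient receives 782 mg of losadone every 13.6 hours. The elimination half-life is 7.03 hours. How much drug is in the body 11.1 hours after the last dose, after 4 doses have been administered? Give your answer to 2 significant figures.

The 4 doses were given 51.9, 38.3, 24.7, 11.1 hours ago.
Total = 782·(1/2)^(51.9/7.03) + 782·(1/2)^(38.3/7.03) + 782·(1/2)^(24.7/7.03) + 782·(1/2)^(11.1/7.03)
      = 4.6861 + 17.913 + 68.475 + 261.76 ≈ 352.83 mg.

350 mg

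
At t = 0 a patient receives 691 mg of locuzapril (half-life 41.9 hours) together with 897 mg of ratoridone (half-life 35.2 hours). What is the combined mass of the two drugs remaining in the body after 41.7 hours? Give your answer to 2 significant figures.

740 mg

locuzapril: 691 × (1/2)^(41.7/41.9) = 691 × (1/2)^0.99523 ≈ 346.65 mg.
ratoridone: 897 × (1/2)^(41.7/35.2) = 897 × (1/2)^1.1847 ≈ 394.62 mg.
Total = 346.65 + 394.62 ≈ 741.26 mg.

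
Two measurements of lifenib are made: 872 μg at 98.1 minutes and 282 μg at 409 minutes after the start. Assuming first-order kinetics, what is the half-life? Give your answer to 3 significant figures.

191 minutes

Over Δt = 409 − 98.1 = 310.9 minutes, the level fell by a factor of 872/282 ≈ 3.0922.
n = log₂(3.0922) ≈ 1.6286 half-lives, so t½ = 310.9/1.6286 ≈ 190.9 minutes.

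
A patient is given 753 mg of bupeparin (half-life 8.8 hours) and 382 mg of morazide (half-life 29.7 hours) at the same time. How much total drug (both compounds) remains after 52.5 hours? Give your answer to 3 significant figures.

124 mg

bupeparin: 753 × (1/2)^(52.5/8.8) = 753 × (1/2)^5.9659 ≈ 12.047 mg.
morazide: 382 × (1/2)^(52.5/29.7) = 382 × (1/2)^1.7677 ≈ 112.19 mg.
Total = 12.047 + 112.19 ≈ 124.23 mg.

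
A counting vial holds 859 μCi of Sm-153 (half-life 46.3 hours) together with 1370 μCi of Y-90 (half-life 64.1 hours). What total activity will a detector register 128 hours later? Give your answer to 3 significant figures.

470 μCi

Sm-153: 859 × (1/2)^(128/46.3) = 859 × (1/2)^2.7646 ≈ 126.41 μCi.
Y-90: 1370 × (1/2)^(128/64.1) = 1370 × (1/2)^1.9969 ≈ 343.24 μCi.
Total = 126.41 + 343.24 ≈ 469.65 μCi.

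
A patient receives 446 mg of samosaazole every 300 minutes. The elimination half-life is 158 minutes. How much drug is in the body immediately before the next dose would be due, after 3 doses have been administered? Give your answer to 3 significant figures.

160 mg

The 3 doses were given 900, 600, 300 minutes ago.
Total = 446·(1/2)^(900/158) + 446·(1/2)^(600/158) + 446·(1/2)^(300/158)
      = 8.6022 + 32.076 + 119.61 ≈ 160.29 mg.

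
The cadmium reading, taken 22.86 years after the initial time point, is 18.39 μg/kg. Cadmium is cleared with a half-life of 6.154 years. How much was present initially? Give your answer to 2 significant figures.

Number of half-lives elapsed: n = 22.86/6.154 ≈ 3.7147.
A₀ = A × 2^n = 18.39 × 2^3.7147 = 18.39 × 13.129 ≈ 241.44 μg/kg.

240 μg/kg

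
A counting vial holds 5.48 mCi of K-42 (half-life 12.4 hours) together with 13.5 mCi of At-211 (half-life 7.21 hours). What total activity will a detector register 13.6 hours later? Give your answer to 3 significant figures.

6.21 mCi

K-42: 5.48 × (1/2)^(13.6/12.4) = 5.48 × (1/2)^1.0968 ≈ 2.5622 mCi.
At-211: 13.5 × (1/2)^(13.6/7.21) = 13.5 × (1/2)^1.8863 ≈ 3.6518 mCi.
Total = 2.5622 + 3.6518 ≈ 6.2141 mCi.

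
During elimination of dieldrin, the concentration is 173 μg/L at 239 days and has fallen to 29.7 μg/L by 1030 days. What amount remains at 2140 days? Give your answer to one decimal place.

Over Δt = 1030 − 239 = 791 days, the level fell by a factor of 173/29.7 ≈ 5.8249.
n = log₂(5.8249) ≈ 2.5422 half-lives, so t½ = 791/2.5422 ≈ 311.14 days.
From t = 1030 to t = 2140: 29.7 × (1/2)^((2140−1030)/311.14) ≈ 2.5052 μg/L.

2.5 μg/L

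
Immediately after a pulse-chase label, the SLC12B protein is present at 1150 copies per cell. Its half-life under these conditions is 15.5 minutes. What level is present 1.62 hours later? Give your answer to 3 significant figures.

Convert the elapsed time: 1.62 hours = 97.2 minutes.
Number of half-lives: n = 97.2/15.5 ≈ 6.271.
Remaining = 1150 × (1/2)^6.271 = 1150 × 0.012949 ≈ 14.892 copies per cell.

14.9 copies per cell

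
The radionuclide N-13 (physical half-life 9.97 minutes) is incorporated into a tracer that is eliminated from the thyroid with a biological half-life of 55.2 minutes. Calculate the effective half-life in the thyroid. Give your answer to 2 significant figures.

1/t_eff = 1/t_phys + 1/t_biol = 1/9.97 + 1/55.2 = 0.11842 per minute.
t_eff = 9.97 × 55.2 / (9.97 + 55.2) ≈ 8.4447 minutes.

8.4 minutes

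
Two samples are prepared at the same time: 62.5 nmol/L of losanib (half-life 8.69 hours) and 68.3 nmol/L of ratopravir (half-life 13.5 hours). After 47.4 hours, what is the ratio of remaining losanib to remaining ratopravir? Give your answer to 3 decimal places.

losanib: 62.5 × (1/2)^(47.4/8.69) = 62.5 × (1/2)^5.4545 ≈ 1.4253 nmol/L.
ratopravir: 68.3 × (1/2)^(47.4/13.5) = 68.3 × (1/2)^3.5111 ≈ 5.9906 nmol/L.
Ratio ≈ 1.4253 / 5.9906 ≈ 0.23792.

0.238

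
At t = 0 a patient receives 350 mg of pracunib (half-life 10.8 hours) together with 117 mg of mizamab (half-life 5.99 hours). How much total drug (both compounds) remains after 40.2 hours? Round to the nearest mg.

pracunib: 350 × (1/2)^(40.2/10.8) = 350 × (1/2)^3.7222 ≈ 26.52 mg.
mizamab: 117 × (1/2)^(40.2/5.99) = 117 × (1/2)^6.7112 ≈ 1.1167 mg.
Total = 26.52 + 1.1167 ≈ 27.636 mg.

28 mg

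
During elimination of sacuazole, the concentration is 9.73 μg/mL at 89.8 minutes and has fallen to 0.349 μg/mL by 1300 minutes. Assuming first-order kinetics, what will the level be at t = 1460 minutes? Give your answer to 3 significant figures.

0.225 μg/mL

Over Δt = 1300 − 89.8 = 1210.2 minutes, the level fell by a factor of 9.73/0.349 ≈ 27.88.
n = log₂(27.88) ≈ 4.8011 half-lives, so t½ = 1210.2/4.8011 ≈ 252.07 minutes.
From t = 1300 to t = 1460: 0.349 × (1/2)^((1460−1300)/252.07) ≈ 0.22477 μg/mL.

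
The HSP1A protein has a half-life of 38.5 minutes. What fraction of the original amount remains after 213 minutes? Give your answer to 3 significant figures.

0.0216

n = 213/38.5 ≈ 5.5325 half-lives.
Fraction remaining = (1/2)^5.5325 ≈ 0.021605.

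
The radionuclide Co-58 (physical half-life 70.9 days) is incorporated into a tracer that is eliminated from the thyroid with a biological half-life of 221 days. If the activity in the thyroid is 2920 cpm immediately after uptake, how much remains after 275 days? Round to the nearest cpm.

1/t_eff = 1/t_phys + 1/t_biol = 1/70.9 + 1/221 = 0.018629 per day.
t_eff = 70.9 × 221 / (70.9 + 221) ≈ 53.679 days.
Remaining = 2920 × (1/2)^(275/53.679) = 2920 × (1/2)^5.123 ≈ 83.79 cpm.

84 cpm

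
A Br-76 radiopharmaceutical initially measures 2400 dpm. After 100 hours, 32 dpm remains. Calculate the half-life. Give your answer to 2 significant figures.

A/A₀ = 32/2400 ≈ 0.013333.
n = log₂(75) ≈ 6.2288 half-lives elapsed in 100 hours.
t½ = 100/6.2288 ≈ 16.054 hours.

16 hours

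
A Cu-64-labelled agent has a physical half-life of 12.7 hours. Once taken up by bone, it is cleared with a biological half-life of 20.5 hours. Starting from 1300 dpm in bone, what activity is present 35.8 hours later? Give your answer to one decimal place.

1/t_eff = 1/t_phys + 1/t_biol = 1/12.7 + 1/20.5 = 0.12752 per hour.
t_eff = 12.7 × 20.5 / (12.7 + 20.5) ≈ 7.8419 hours.
Remaining = 1300 × (1/2)^(35.8/7.8419) = 1300 × (1/2)^4.5652 ≈ 54.912 dpm.

54.9 dpm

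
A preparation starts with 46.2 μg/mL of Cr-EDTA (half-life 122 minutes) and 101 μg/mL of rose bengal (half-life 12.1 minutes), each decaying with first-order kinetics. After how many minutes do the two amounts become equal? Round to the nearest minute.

Set 46.2·(1/2)^(t/122) = 101·(1/2)^(t/12.1).
Taking log₂: log₂(46.2/101) = t·(1/122 − 1/12.1).
log₂(0.45743) = -1.1284; 1/122 − 1/12.1 = -0.074448.
t = -1.1284 / -0.074448 ≈ 15.157 minutes.

15 minutes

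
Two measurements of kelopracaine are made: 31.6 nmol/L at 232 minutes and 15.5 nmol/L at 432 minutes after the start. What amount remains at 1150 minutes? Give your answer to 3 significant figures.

1.20 nmol/L

Over Δt = 432 − 232 = 200 minutes, the level fell by a factor of 31.6/15.5 ≈ 2.0387.
n = log₂(2.0387) ≈ 1.0277 half-lives, so t½ = 200/1.0277 ≈ 194.62 minutes.
From t = 432 to t = 1150: 15.5 × (1/2)^((1150−432)/194.62) ≈ 1.2016 nmol/L.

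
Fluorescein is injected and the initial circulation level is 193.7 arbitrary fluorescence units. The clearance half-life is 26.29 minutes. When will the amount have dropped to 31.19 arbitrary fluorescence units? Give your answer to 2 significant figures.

Fraction remaining = 31.19/193.7 ≈ 0.16102.
n = log₂(193.7/31.19) = ln(6.2103)/ln 2 ≈ 2.6347 half-lives.
t = n × t½ = 2.6347 × 26.29 ≈ 69.265 minutes.

69 minutes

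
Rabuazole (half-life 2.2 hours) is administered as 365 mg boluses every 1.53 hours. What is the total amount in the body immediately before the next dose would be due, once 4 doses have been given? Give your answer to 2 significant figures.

The 4 doses were given 6.12, 4.59, 3.06, 1.53 hours ago.
Total = 365·(1/2)^(6.12/2.2) + 365·(1/2)^(4.59/2.2) + 365·(1/2)^(3.06/2.2) + 365·(1/2)^(1.53/2.2)
      = 53.074 + 85.948 + 139.18 + 225.39 ≈ 503.6 mg.

500 mg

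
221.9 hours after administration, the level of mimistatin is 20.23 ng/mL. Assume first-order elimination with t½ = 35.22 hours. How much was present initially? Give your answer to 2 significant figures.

Number of half-lives elapsed: n = 221.9/35.22 ≈ 6.3004.
A₀ = A × 2^n = 20.23 × 2^6.3004 = 20.23 × 78.815 ≈ 1594.4 ng/mL.

1600 ng/mL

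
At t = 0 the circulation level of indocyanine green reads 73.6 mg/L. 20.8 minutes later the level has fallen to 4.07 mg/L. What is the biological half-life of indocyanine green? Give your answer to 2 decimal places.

A/A₀ = 4.07/73.6 ≈ 0.055299.
n = log₂(18.084) ≈ 4.1766 half-lives elapsed in 20.8 minutes.
t½ = 20.8/4.1766 ≈ 4.9801 minutes.

4.98 minutes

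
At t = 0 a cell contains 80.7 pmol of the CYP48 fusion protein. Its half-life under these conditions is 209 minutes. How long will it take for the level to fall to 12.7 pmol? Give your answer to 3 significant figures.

558 minutes

Fraction remaining = 12.7/80.7 ≈ 0.15737.
n = log₂(80.7/12.7) = ln(6.3543)/ln 2 ≈ 2.6677 half-lives.
t = n × t½ = 2.6677 × 209 ≈ 557.56 minutes.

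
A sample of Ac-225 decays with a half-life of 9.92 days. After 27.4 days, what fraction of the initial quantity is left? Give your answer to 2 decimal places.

n = 27.4/9.92 ≈ 2.7621 half-lives.
Fraction remaining = (1/2)^2.7621 ≈ 0.14741.

0.15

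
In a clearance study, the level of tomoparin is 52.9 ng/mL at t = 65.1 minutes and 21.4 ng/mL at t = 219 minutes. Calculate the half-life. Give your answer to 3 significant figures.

118 minutes

Over Δt = 219 − 65.1 = 153.9 minutes, the level fell by a factor of 52.9/21.4 ≈ 2.472.
n = log₂(2.472) ≈ 1.3057 half-lives, so t½ = 153.9/1.3057 ≈ 117.87 minutes.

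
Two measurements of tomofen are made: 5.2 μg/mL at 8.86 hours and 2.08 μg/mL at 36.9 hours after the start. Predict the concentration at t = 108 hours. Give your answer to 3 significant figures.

Over Δt = 36.9 − 8.86 = 28.04 hours, the level fell by a factor of 5.2/2.08 ≈ 2.5.
n = log₂(2.5) ≈ 1.3219 half-lives, so t½ = 28.04/1.3219 ≈ 21.211 hours.
From t = 36.9 to t = 108: 2.08 × (1/2)^((108−36.9)/21.211) ≈ 0.20371 μg/mL.

0.204 μg/mL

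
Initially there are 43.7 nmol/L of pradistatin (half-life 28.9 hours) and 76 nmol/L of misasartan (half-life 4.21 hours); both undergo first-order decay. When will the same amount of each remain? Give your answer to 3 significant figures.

Set 43.7·(1/2)^(t/28.9) = 76·(1/2)^(t/4.21).
Taking log₂: log₂(43.7/76) = t·(1/28.9 − 1/4.21).
log₂(0.575) = -0.79837; 1/28.9 − 1/4.21 = -0.20293.
t = -0.79837 / -0.20293 ≈ 3.9342 hours.

3.93 hours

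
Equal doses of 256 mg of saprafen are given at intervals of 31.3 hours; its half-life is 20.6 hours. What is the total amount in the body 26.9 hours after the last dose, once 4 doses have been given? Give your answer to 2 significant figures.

The 4 doses were given 120.8, 89.5, 58.2, 26.9 hours ago.
Total = 256·(1/2)^(120.8/20.6) + 256·(1/2)^(89.5/20.6) + 256·(1/2)^(58.2/20.6) + 256·(1/2)^(26.9/20.6)
      = 4.3952 + 12.6 + 36.121 + 103.55 ≈ 156.67 mg.

160 mg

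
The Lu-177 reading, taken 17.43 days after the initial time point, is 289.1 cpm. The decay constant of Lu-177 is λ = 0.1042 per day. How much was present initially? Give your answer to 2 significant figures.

t½ = ln 2 / λ = 0.69315 / 0.1042 ≈ 6.6521 days.
Number of half-lives elapsed: n = 17.43/6.6521 ≈ 2.6202.
A₀ = A × 2^n = 289.1 × 2^2.6202 = 289.1 × 6.1485 ≈ 1777.5 cpm.

1800 cpm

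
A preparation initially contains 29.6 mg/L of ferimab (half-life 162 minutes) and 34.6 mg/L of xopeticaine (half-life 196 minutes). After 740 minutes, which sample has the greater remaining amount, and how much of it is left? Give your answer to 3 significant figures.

ferimab: 29.6 × (1/2)^4.5679 ≈ 1.248 mg/L.
xopeticaine: 34.6 × (1/2)^3.7755 ≈ 2.5266 mg/L.
Xopeticaine has more remaining, at ≈ 2.5266 mg/L.

xopeticaine, 2.53 mg/L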